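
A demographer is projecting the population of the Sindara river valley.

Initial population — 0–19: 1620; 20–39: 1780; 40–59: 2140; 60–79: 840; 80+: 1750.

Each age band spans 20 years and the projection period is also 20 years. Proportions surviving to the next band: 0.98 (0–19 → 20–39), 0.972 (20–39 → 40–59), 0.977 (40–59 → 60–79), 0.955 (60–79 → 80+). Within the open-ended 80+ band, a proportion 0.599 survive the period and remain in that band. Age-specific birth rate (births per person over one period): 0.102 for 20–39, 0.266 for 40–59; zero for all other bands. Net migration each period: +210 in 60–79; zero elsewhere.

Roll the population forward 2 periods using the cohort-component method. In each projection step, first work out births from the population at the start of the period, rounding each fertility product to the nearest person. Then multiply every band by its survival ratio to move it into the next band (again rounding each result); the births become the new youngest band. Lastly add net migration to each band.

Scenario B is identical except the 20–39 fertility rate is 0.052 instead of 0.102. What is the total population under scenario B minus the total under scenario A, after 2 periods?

-166

Call the bands 1 to 5, youngest first.
— Period 1 —
Births: 1780 × 0.102 = 182, 2140 × 0.266 = 569 ⇒ total 751
Band 2: 1620 × 0.98 = 1588
Band 3: 1780 × 0.972 = 1730
Band 4: 2140 × 0.977 = 2091
Band 5: 840 × 0.955 + 1750 × 0.599 = 802 + 1048 = 1850
Net migration: Band 4 + 210 → 2301
→ [751, 1588, 1730, 2301, 1850]
— Period 2 —
Births: 1588 × 0.102 = 162, 1730 × 0.266 = 460 ⇒ total 622
Band 2: 751 × 0.98 = 736
Band 3: 1588 × 0.972 = 1544
Band 4: 1730 × 0.977 = 1690
Band 5: 2301 × 0.955 + 1850 × 0.599 = 2197 + 1108 = 3305
Net migration: Band 4 + 210 → 1900
→ [622, 736, 1544, 1900, 3305]
Scenario A total after 2 periods: 8107
Scenario B projection —
— Period 1 —
Births: 1780 × 0.052 = 93, 2140 × 0.266 = 569 ⇒ total 662
Band 2: 1620 × 0.98 = 1588
Band 3: 1780 × 0.972 = 1730
Band 4: 2140 × 0.977 = 2091
Band 5: 840 × 0.955 + 1750 × 0.599 = 802 + 1048 = 1850
Net migration: Band 4 + 210 → 2301
→ [662, 1588, 1730, 2301, 1850]
— Period 2 —
Births: 1588 × 0.052 = 83, 1730 × 0.266 = 460 ⇒ total 543
Band 2: 662 × 0.98 = 649
Band 3: 1588 × 0.972 = 1544
Band 4: 1730 × 0.977 = 1690
Band 5: 2301 × 0.955 + 1850 × 0.599 = 2197 + 1108 = 3305
Net migration: Band 4 + 210 → 1900
→ [543, 649, 1544, 1900, 3305]
Scenario B total after 2 periods: 7941
Difference B − A = 7941 − 8107 = -166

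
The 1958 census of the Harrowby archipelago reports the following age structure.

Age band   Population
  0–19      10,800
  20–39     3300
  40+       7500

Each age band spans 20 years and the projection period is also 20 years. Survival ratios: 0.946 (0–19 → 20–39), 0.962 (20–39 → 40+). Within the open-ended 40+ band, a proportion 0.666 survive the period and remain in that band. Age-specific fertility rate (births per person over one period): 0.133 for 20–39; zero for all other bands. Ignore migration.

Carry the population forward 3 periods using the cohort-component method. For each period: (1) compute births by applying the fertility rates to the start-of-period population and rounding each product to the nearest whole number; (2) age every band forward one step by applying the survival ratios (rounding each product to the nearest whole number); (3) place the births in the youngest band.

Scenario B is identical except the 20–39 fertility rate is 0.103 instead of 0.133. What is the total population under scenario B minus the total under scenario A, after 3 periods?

(Bands numbered youngest = 1 to oldest = 3.)
Period 1.
Births: 3300 * 0.133 = 439
Band 2: 10800 * 0.946 = 10217
Band 3: 3300 * 0.962 + 7500 * 0.666 = 3175 + 4995 = 8170
Giving 439 / 10217 / 8170.
Period 2.
Births: 10217 * 0.133 = 1359
Band 2: 439 * 0.946 = 415
Band 3: 10217 * 0.962 + 8170 * 0.666 = 9829 + 5441 = 15270
Giving 1359 / 415 / 15270.
Period 3.
Births: 415 * 0.133 = 55
Band 2: 1359 * 0.946 = 1286
Band 3: 415 * 0.962 + 15270 * 0.666 = 399 + 10170 = 10569
Giving 55 / 1286 / 10569.
Scenario A total after 3 periods: 11910
Scenario B projection —
Period 1.
Births: 3300 * 0.103 = 340
Band 2: 10800 * 0.946 = 10217
Band 3: 3300 * 0.962 + 7500 * 0.666 = 3175 + 4995 = 8170
Giving 340 / 10217 / 8170.
Period 2.
Births: 10217 * 0.103 = 1052
Band 2: 340 * 0.946 = 322
Band 3: 10217 * 0.962 + 8170 * 0.666 = 9829 + 5441 = 15270
Giving 1052 / 322 / 15270.
Period 3.
Births: 322 * 0.103 = 33
Band 2: 1052 * 0.946 = 995
Band 3: 322 * 0.962 + 15270 * 0.666 = 310 + 10170 = 10480
Giving 33 / 995 / 10480.
Scenario B total after 3 periods: 11508
Difference B − A = 11508 − 11910 = -402

-402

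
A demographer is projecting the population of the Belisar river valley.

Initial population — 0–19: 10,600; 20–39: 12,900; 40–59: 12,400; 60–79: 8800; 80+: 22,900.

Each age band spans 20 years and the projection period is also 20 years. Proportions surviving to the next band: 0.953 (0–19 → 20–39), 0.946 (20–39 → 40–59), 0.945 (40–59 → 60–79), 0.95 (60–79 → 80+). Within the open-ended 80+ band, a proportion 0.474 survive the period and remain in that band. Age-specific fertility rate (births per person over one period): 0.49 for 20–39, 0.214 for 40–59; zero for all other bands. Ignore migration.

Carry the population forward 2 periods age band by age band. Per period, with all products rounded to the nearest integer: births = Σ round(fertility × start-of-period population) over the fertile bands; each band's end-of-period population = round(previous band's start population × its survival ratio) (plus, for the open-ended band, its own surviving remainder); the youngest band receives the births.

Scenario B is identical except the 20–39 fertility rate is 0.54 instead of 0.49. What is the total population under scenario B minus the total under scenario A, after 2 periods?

1120

— Period 1 —
Births: 12900 × 0.49 = 6321, 12400 × 0.214 = 2654 → total 8975
20–39: 10600 × 0.953 = 10102
40–59: 12900 × 0.946 = 12203
60–79: 12400 × 0.945 = 11718
80+: 8800 × 0.95 + 22900 × 0.474 = 8360 + 10855 = 19215
End of period: [8975, 10102, 12203, 11718, 19215]
— Period 2 —
Births: 10102 × 0.49 = 4950, 12203 × 0.214 = 2611 → total 7561
20–39: 8975 × 0.953 = 8553
40–59: 10102 × 0.946 = 9556
60–79: 12203 × 0.945 = 11532
80+: 11718 × 0.95 + 19215 × 0.474 = 11132 + 9108 = 20240
End of period: [7561, 8553, 9556, 11532, 20240]
Scenario A total after 2 periods: 57442
Scenario B projection —
— Period 1 —
Births: 12900 × 0.54 = 6966, 12400 × 0.214 = 2654 → total 9620
20–39: 10600 × 0.953 = 10102
40–59: 12900 × 0.946 = 12203
60–79: 12400 × 0.945 = 11718
80+: 8800 × 0.95 + 22900 × 0.474 = 8360 + 10855 = 19215
End of period: [9620, 10102, 12203, 11718, 19215]
— Period 2 —
Births: 10102 × 0.54 = 5455, 12203 × 0.214 = 2611 → total 8066
20–39: 9620 × 0.953 = 9168
40–59: 10102 × 0.946 = 9556
60–79: 12203 × 0.945 = 11532
80+: 11718 × 0.95 + 19215 × 0.474 = 11132 + 9108 = 20240
End of period: [8066, 9168, 9556, 11532, 20240]
Scenario B total after 2 periods: 58562
Difference B − A = 58562 − 57442 = 1120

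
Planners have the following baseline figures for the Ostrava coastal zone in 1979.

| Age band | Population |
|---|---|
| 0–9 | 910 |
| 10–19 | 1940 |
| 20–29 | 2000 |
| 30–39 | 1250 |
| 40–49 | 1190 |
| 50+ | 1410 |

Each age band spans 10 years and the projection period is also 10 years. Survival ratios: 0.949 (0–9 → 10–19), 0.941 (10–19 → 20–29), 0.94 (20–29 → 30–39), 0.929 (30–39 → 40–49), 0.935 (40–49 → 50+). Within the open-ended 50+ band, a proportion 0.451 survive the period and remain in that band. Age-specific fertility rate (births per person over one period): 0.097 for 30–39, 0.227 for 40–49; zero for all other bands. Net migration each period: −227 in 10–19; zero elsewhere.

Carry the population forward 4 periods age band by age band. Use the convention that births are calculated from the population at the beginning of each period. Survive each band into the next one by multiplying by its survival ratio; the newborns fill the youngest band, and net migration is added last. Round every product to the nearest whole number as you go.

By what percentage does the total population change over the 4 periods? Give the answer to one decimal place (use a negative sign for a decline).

Numbering the groups 1..6 from youngest to oldest:
— Period 1 —
Births: 1250 × 0.097 = 121 ; 1190 × 0.227 = 270 → 391
Group 2: 910 × 0.949 = 864
Group 3: 1940 × 0.941 = 1826
Group 4: 2000 × 0.94 = 1880
Group 5: 1250 × 0.929 = 1161
Group 6: 1190 × 0.935 + 1410 × 0.451 = 1113 + 636 = 1749
Net migration: Group 2 − 227 → 637
Population now: 0–9=391, 10–19=637, 20–29=1826, 30–39=1880, 40–49=1161, 50+=1749
— Period 2 —
Births: 1880 × 0.097 = 182 ; 1161 × 0.227 = 264 → 446
Group 2: 391 × 0.949 = 371
Group 3: 637 × 0.941 = 599
Group 4: 1826 × 0.94 = 1716
Group 5: 1880 × 0.929 = 1747
Group 6: 1161 × 0.935 + 1749 × 0.451 = 1086 + 789 = 1875
Net migration: Group 2 − 227 → 144
Population now: 0–9=446, 10–19=144, 20–29=599, 30–39=1716, 40–49=1747, 50+=1875
— Period 3 —
Births: 1716 × 0.097 = 166 ; 1747 × 0.227 = 397 → 563
Group 2: 446 × 0.949 = 423
Group 3: 144 × 0.941 = 136
Group 4: 599 × 0.94 = 563
Group 5: 1716 × 0.929 = 1594
Group 6: 1747 × 0.935 + 1875 × 0.451 = 1633 + 846 = 2479
Net migration: Group 2 − 227 → 196
Population now: 0–9=563, 10–19=196, 20–29=136, 30–39=563, 40–49=1594, 50+=2479
— Period 4 —
Births: 563 × 0.097 = 55 ; 1594 × 0.227 = 362 → 417
Group 2: 563 × 0.949 = 534
Group 3: 196 × 0.941 = 184
Group 4: 136 × 0.94 = 128
Group 5: 563 × 0.929 = 523
Group 6: 1594 × 0.935 + 2479 × 0.451 = 1490 + 1118 = 2608
Net migration: Group 2 − 227 → 307
Population now: 0–9=417, 10–19=307, 20–29=184, 30–39=128, 40–49=523, 50+=2608
Total: 8700 → 4167; change = -4533; percentage change = -52.1%

-52.1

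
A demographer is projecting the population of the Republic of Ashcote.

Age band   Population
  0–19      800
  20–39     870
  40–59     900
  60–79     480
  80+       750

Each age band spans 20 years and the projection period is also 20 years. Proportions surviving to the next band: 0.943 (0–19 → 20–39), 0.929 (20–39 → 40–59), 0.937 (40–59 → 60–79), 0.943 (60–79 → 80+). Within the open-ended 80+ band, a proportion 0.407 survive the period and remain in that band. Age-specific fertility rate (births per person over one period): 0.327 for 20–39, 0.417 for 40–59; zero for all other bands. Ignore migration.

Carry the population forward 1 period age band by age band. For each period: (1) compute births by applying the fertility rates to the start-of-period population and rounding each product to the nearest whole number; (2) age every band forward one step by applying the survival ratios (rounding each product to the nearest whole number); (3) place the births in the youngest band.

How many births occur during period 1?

659

(Bands numbered youngest = 1 to oldest = 5.)
[period 1]
Births: 870 * 0.327 = 284  |  900 * 0.417 = 375 → 659
Band 2: 800 * 0.943 = 754
Band 3: 870 * 0.929 = 808
Band 4: 900 * 0.937 = 843
Band 5: 480 * 0.943 + 750 * 0.407 = 453 + 305 = 758
Giving 659 / 754 / 808 / 843 / 758.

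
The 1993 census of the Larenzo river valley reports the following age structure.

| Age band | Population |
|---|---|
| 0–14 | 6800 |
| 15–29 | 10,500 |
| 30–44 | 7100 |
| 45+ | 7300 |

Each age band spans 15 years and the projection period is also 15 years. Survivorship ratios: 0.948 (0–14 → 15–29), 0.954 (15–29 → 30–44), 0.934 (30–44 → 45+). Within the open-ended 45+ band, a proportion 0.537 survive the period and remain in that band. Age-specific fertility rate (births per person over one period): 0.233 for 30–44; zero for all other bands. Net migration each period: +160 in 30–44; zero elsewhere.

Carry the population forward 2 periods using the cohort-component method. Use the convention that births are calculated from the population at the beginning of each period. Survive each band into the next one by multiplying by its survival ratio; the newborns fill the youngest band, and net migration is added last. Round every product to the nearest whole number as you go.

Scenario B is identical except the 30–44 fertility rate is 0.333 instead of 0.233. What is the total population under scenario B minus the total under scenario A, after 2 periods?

1691

— Period 1 —
Births: 7100 × 0.233 = 1654
15–29: 6800 × 0.948 = 6446
30–44: 10500 × 0.954 = 10017
45+: 7100 × 0.934 + 7300 × 0.537 = 6631 + 3920 = 10551
Net migration: 30–44 + 160 → 10177
Giving 1654 / 6446 / 10177 / 10551.
— Period 2 —
Births: 10177 × 0.233 = 2371
15–29: 1654 × 0.948 = 1568
30–44: 6446 × 0.954 = 6149
45+: 10177 × 0.934 + 10551 × 0.537 = 9505 + 5666 = 15171
Net migration: 30–44 + 160 → 6309
Giving 2371 / 1568 / 6309 / 15171.
Scenario A total after 2 periods: 25419
Scenario B projection —
— Period 1 —
Births: 7100 × 0.333 = 2364
15–29: 6800 × 0.948 = 6446
30–44: 10500 × 0.954 = 10017
45+: 7100 × 0.934 + 7300 × 0.537 = 6631 + 3920 = 10551
Net migration: 30–44 + 160 → 10177
Giving 2364 / 6446 / 10177 / 10551.
— Period 2 —
Births: 10177 × 0.333 = 3389
15–29: 2364 × 0.948 = 2241
30–44: 6446 × 0.954 = 6149
45+: 10177 × 0.934 + 10551 × 0.537 = 9505 + 5666 = 15171
Net migration: 30–44 + 160 → 6309
Giving 3389 / 2241 / 6309 / 15171.
Scenario B total after 2 periods: 27110
Difference B − A = 27110 − 25419 = 1691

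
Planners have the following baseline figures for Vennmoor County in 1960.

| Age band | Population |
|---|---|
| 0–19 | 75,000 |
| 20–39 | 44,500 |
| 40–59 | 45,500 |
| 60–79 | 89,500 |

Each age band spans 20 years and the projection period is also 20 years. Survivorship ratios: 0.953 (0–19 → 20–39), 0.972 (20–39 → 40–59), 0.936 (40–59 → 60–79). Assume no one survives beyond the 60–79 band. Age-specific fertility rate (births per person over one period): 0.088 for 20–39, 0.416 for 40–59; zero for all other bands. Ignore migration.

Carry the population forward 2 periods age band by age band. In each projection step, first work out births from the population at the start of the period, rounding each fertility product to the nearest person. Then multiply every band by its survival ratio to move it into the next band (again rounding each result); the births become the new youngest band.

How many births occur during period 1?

[period 1]
Births: 44500 * 0.088 = 3916  |  45500 * 0.416 = 18928 → 22844
20–39: 75000 * 0.953 = 71475
40–59: 44500 * 0.972 = 43254
60–79: 45500 * 0.936 = 42588
Population now: 0–19=22844, 20–39=71475, 40–59=43254, 60–79=42588

22844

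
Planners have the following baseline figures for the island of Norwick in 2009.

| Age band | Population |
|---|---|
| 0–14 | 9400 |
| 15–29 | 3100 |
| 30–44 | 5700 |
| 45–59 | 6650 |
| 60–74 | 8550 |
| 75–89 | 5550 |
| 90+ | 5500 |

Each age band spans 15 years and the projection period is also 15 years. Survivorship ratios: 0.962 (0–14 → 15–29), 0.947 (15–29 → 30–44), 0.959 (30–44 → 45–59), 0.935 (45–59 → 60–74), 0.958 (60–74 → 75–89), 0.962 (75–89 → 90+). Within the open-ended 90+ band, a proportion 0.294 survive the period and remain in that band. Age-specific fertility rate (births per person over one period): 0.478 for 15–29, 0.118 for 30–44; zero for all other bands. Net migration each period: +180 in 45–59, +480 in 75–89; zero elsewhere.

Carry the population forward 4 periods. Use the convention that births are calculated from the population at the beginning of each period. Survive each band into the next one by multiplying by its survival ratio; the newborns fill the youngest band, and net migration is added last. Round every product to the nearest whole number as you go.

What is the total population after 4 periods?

Let group 1 be 0–14 through group 7 = 90+.
Period 1.
Births: 3100 × 0.478 = 1482 ; 5700 × 0.118 = 673 → total 2155
Group 2: 9400 × 0.962 = 9043
Group 3: 3100 × 0.947 = 2936
Group 4: 5700 × 0.959 = 5466
Group 5: 6650 × 0.935 = 6218
Group 6: 8550 × 0.958 = 8191
Group 7: 5550 × 0.962 + 5500 × 0.294 = 5339 + 1617 = 6956
Net migration: Group 4 + 180 → 5646; Group 6 + 480 → 8671
Population now: 0–14=2155, 15–29=9043, 30–44=2936, 45–59=5646, 60–74=6218, 75–89=8671, 90+=6956
Period 2.
Births: 9043 × 0.478 = 4323 ; 2936 × 0.118 = 346 → total 4669
Group 2: 2155 × 0.962 = 2073
Group 3: 9043 × 0.947 = 8564
Group 4: 2936 × 0.959 = 2816
Group 5: 5646 × 0.935 = 5279
Group 6: 6218 × 0.958 = 5957
Group 7: 8671 × 0.962 + 6956 × 0.294 = 8342 + 2045 = 10387
Net migration: Group 4 + 180 → 2996; Group 6 + 480 → 6437
Population now: 0–14=4669, 15–29=2073, 30–44=8564, 45–59=2996, 60–74=5279, 75–89=6437, 90+=10387
Period 3.
Births: 2073 × 0.478 = 991 ; 8564 × 0.118 = 1011 → total 2002
Group 2: 4669 × 0.962 = 4492
Group 3: 2073 × 0.947 = 1963
Group 4: 8564 × 0.959 = 8213
Group 5: 2996 × 0.935 = 2801
Group 6: 5279 × 0.958 = 5057
Group 7: 6437 × 0.962 + 10387 × 0.294 = 6192 + 3054 = 9246
Net migration: Group 4 + 180 → 8393; Group 6 + 480 → 5537
Population now: 0–14=2002, 15–29=4492, 30–44=1963, 45–59=8393, 60–74=2801, 75–89=5537, 90+=9246
Period 4.
Births: 4492 × 0.478 = 2147 ; 1963 × 0.118 = 232 → total 2379
Group 2: 2002 × 0.962 = 1926
Group 3: 4492 × 0.947 = 4254
Group 4: 1963 × 0.959 = 1883
Group 5: 8393 × 0.935 = 7847
Group 6: 2801 × 0.958 = 2683
Group 7: 5537 × 0.962 + 9246 × 0.294 = 5327 + 2718 = 8045
Net migration: Group 4 + 180 → 2063; Group 6 + 480 → 3163
Population now: 0–14=2379, 15–29=1926, 30–44=4254, 45–59=2063, 60–74=7847, 75–89=3163, 90+=8045
Total after period 4: 2379 + 1926 + 4254 + 2063 + 7847 + 3163 + 8045 = 29677

29677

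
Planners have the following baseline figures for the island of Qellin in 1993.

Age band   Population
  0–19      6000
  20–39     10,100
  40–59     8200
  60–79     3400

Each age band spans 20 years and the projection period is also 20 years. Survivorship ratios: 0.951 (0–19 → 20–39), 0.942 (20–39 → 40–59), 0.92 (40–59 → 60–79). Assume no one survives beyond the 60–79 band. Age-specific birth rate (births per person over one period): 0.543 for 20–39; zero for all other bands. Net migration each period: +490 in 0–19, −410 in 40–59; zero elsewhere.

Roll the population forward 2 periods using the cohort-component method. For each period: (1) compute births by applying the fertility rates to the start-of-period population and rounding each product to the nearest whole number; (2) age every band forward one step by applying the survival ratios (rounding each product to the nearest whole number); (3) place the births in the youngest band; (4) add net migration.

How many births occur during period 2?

Call the bands 1 to 4, youngest first.
Period 1:
Births: 10100 × 0.543 = 5484
Band 2: 6000 × 0.951 = 5706
Band 3: 10100 × 0.942 = 9514
Band 4: 8200 × 0.92 = 7544
Net migration: Band 1 + 490 → 5974; Band 3 − 410 → 9104
→ [5974, 5706, 9104, 7544]
Period 2:
Births: 5706 × 0.543 = 3098
Band 2: 5974 × 0.951 = 5681
Band 3: 5706 × 0.942 = 5375
Band 4: 9104 × 0.92 = 8376
Net migration: Band 1 + 490 → 3588; Band 3 − 410 → 4965
→ [3588, 5681, 4965, 8376]

3098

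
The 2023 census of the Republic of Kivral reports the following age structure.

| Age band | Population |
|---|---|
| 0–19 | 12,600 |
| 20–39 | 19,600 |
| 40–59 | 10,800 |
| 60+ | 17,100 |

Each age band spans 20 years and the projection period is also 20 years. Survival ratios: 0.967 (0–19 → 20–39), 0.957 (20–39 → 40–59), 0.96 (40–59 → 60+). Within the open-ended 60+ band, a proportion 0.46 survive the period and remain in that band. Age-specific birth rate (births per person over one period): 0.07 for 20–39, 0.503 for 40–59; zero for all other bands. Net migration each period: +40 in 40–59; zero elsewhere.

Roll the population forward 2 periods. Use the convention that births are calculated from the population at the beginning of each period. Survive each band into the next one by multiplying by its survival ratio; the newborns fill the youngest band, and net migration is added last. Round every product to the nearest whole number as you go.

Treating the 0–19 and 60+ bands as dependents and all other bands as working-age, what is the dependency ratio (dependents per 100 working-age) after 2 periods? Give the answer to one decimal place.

Numbering the bands 1..4 from youngest to oldest:
[period 1]
Births: 19600 × 0.07 = 1372 ; 10800 × 0.503 = 5432 → 6804
Band 2: 12600 × 0.967 = 12184
Band 3: 19600 × 0.957 = 18757
Band 4: 10800 × 0.96 + 17100 × 0.46 = 10368 + 7866 = 18234
Net migration: Band 3 + 40 → 18797
End of period: [6804, 12184, 18797, 18234]
[period 2]
Births: 12184 × 0.07 = 853 ; 18797 × 0.503 = 9455 → 10308
Band 2: 6804 × 0.967 = 6579
Band 3: 12184 × 0.957 = 11660
Band 4: 18797 × 0.96 + 18234 × 0.46 = 18045 + 8388 = 26433
Net migration: Band 3 + 40 → 11700
End of period: [10308, 6579, 11700, 26433]
Dependents (band 0–19 + band 60+) = 10308 + 26433 = 36741; working-age = 18279; ratio = 36741/18279 × 100 = 201.0

201.0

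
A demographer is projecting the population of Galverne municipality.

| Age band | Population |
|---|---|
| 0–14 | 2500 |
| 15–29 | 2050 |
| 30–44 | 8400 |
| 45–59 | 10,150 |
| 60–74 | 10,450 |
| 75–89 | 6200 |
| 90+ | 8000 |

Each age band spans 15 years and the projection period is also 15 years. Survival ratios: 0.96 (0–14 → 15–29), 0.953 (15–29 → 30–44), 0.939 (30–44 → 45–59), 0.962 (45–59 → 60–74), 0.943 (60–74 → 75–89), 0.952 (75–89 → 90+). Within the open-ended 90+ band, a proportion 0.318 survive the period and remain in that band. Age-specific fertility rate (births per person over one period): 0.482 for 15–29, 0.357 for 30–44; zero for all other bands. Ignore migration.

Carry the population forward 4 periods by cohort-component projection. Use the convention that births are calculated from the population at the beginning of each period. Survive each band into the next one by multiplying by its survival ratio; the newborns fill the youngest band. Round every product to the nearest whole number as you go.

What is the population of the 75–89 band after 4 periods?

— Period 1 —
Births: 2050 * 0.482 = 988 ; 8400 * 0.357 = 2999 → total 3987
15–29: 2500 * 0.96 = 2400
30–44: 2050 * 0.953 = 1954
45–59: 8400 * 0.939 = 7888
60–74: 10150 * 0.962 = 9764
75–89: 10450 * 0.943 = 9854
90+: 6200 * 0.952 + 8000 * 0.318 = 5902 + 2544 = 8446
Giving 3987 / 2400 / 1954 / 7888 / 9764 / 9854 / 8446.
— Period 2 —
Births: 2400 * 0.482 = 1157 ; 1954 * 0.357 = 698 → total 1855
15–29: 3987 * 0.96 = 3828
30–44: 2400 * 0.953 = 2287
45–59: 1954 * 0.939 = 1835
60–74: 7888 * 0.962 = 7588
75–89: 9764 * 0.943 = 9207
90+: 9854 * 0.952 + 8446 * 0.318 = 9381 + 2686 = 12067
Giving 1855 / 3828 / 2287 / 1835 / 7588 / 9207 / 12067.
— Period 3 —
Births: 3828 * 0.482 = 1845 ; 2287 * 0.357 = 816 → total 2661
15–29: 1855 * 0.96 = 1781
30–44: 3828 * 0.953 = 3648
45–59: 2287 * 0.939 = 2147
60–74: 1835 * 0.962 = 1765
75–89: 7588 * 0.943 = 7155
90+: 9207 * 0.952 + 12067 * 0.318 = 8765 + 3837 = 12602
Giving 2661 / 1781 / 3648 / 2147 / 1765 / 7155 / 12602.
— Period 4 —
Births: 1781 * 0.482 = 858 ; 3648 * 0.357 = 1302 → total 2160
15–29: 2661 * 0.96 = 2555
30–44: 1781 * 0.953 = 1697
45–59: 3648 * 0.939 = 3425
60–74: 2147 * 0.962 = 2065
75–89: 1765 * 0.943 = 1664
90+: 7155 * 0.952 + 12602 * 0.318 = 6812 + 4007 = 10819
Giving 2160 / 2555 / 1697 / 3425 / 2065 / 1664 / 10819.

1664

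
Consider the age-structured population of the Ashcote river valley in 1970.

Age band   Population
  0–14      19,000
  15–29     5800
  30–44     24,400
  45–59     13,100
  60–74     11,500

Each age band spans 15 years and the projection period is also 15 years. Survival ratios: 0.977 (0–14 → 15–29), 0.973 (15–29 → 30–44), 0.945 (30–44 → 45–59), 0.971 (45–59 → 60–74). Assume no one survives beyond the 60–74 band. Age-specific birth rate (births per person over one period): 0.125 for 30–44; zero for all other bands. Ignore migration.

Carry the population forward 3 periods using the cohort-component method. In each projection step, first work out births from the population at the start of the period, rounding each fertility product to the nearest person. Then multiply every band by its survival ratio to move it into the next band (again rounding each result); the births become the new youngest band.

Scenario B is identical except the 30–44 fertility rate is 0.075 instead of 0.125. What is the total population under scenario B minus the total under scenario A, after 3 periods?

Call the groups 1 to 5, youngest first.
Period 1.
Births: 24400 × 0.125 = 3050
Group 2: 19000 × 0.977 = 18563
Group 3: 5800 × 0.973 = 5643
Group 4: 24400 × 0.945 = 23058
Group 5: 13100 × 0.971 = 12720
→ [3050, 18563, 5643, 23058, 12720]
Period 2.
Births: 5643 × 0.125 = 705
Group 2: 3050 × 0.977 = 2980
Group 3: 18563 × 0.973 = 18062
Group 4: 5643 × 0.945 = 5333
Group 5: 23058 × 0.971 = 22389
→ [705, 2980, 18062, 5333, 22389]
Period 3.
Births: 18062 × 0.125 = 2258
Group 2: 705 × 0.977 = 689
Group 3: 2980 × 0.973 = 2900
Group 4: 18062 × 0.945 = 17069
Group 5: 5333 × 0.971 = 5178
→ [2258, 689, 2900, 17069, 5178]
Scenario A total after 3 periods: 28094
Scenario B projection —
Period 1.
Births: 24400 × 0.075 = 1830
Group 2: 19000 × 0.977 = 18563
Group 3: 5800 × 0.973 = 5643
Group 4: 24400 × 0.945 = 23058
Group 5: 13100 × 0.971 = 12720
→ [1830, 18563, 5643, 23058, 12720]
Period 2.
Births: 5643 × 0.075 = 423
Group 2: 1830 × 0.977 = 1788
Group 3: 18563 × 0.973 = 18062
Group 4: 5643 × 0.945 = 5333
Group 5: 23058 × 0.971 = 22389
→ [423, 1788, 18062, 5333, 22389]
Period 3.
Births: 18062 × 0.075 = 1355
Group 2: 423 × 0.977 = 413
Group 3: 1788 × 0.973 = 1740
Group 4: 18062 × 0.945 = 17069
Group 5: 5333 × 0.971 = 5178
→ [1355, 413, 1740, 17069, 5178]
Scenario B total after 3 periods: 25755
Difference B − A = 25755 − 28094 = -2339

-2339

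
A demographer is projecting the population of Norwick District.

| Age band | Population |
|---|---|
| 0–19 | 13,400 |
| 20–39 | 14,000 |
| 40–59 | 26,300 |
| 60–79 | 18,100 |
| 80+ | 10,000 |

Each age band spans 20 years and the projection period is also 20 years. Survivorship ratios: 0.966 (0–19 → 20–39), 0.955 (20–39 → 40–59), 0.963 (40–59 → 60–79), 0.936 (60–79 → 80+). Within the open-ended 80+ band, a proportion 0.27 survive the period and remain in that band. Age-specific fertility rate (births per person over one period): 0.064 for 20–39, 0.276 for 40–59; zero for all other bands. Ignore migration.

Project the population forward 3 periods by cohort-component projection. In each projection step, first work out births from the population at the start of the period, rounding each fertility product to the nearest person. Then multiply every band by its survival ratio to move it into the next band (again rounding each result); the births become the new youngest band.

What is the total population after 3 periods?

47591

[period 1]
Births: 14000 × 0.064 = 896, 26300 × 0.276 = 7259 ⇒ total 8155
20–39: 13400 × 0.966 = 12944
40–59: 14000 × 0.955 = 13370
60–79: 26300 × 0.963 = 25327
80+: 18100 × 0.936 + 10000 × 0.27 = 16942 + 2700 = 19642
→ [8155, 12944, 13370, 25327, 19642]
[period 2]
Births: 12944 × 0.064 = 828, 13370 × 0.276 = 3690 ⇒ total 4518
20–39: 8155 × 0.966 = 7878
40–59: 12944 × 0.955 = 12362
60–79: 13370 × 0.963 = 12875
80+: 25327 × 0.936 + 19642 × 0.27 = 23706 + 5303 = 29009
→ [4518, 7878, 12362, 12875, 29009]
[period 3]
Births: 7878 × 0.064 = 504, 12362 × 0.276 = 3412 ⇒ total 3916
20–39: 4518 × 0.966 = 4364
40–59: 7878 × 0.955 = 7523
60–79: 12362 × 0.963 = 11905
80+: 12875 × 0.936 + 29009 × 0.27 = 12051 + 7832 = 19883
→ [3916, 4364, 7523, 11905, 19883]
Total after period 3: 3916 + 4364 + 7523 + 11905 + 19883 = 47591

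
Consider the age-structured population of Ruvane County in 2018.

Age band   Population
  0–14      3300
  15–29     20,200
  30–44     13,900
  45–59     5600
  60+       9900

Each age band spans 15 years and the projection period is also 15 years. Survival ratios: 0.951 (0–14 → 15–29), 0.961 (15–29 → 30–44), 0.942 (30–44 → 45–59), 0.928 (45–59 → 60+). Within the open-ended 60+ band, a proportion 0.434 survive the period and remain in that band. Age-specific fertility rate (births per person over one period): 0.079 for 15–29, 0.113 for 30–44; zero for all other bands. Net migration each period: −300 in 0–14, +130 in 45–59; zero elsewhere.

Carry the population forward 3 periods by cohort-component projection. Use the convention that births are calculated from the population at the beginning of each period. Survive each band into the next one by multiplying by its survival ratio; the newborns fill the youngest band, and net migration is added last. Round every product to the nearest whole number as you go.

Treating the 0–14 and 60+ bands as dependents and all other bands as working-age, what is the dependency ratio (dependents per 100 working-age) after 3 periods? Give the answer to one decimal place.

320.6

Let band 1 be 0–14 through band 5 = 60+.
— Period 1 —
Births: 20200 × 0.079 = 1596, 13900 × 0.113 = 1571 → total 3167
Band 2: 3300 × 0.951 = 3138
Band 3: 20200 × 0.961 = 19412
Band 4: 13900 × 0.942 = 13094
Band 5: 5600 × 0.928 + 9900 × 0.434 = 5197 + 4297 = 9494
Net migration: Band 1 − 300 → 2867; Band 4 + 130 → 13224
Population now: 0–14=2867, 15–29=3138, 30–44=19412, 45–59=13224, 60+=9494
— Period 2 —
Births: 3138 × 0.079 = 248, 19412 × 0.113 = 2194 → total 2442
Band 2: 2867 × 0.951 = 2727
Band 3: 3138 × 0.961 = 3016
Band 4: 19412 × 0.942 = 18286
Band 5: 13224 × 0.928 + 9494 × 0.434 = 12272 + 4120 = 16392
Net migration: Band 1 − 300 → 2142; Band 4 + 130 → 18416
Population now: 0–14=2142, 15–29=2727, 30–44=3016, 45–59=18416, 60+=16392
— Period 3 —
Births: 2727 × 0.079 = 215, 3016 × 0.113 = 341 → total 556
Band 2: 2142 × 0.951 = 2037
Band 3: 2727 × 0.961 = 2621
Band 4: 3016 × 0.942 = 2841
Band 5: 18416 × 0.928 + 16392 × 0.434 = 17090 + 7114 = 24204
Net migration: Band 1 − 300 → 256; Band 4 + 130 → 2971
Population now: 0–14=256, 15–29=2037, 30–44=2621, 45–59=2971, 60+=24204
Dependents (band 0–14 + band 60+) = 256 + 24204 = 24460; working-age = 7629; ratio = 24460/7629 × 100 = 320.6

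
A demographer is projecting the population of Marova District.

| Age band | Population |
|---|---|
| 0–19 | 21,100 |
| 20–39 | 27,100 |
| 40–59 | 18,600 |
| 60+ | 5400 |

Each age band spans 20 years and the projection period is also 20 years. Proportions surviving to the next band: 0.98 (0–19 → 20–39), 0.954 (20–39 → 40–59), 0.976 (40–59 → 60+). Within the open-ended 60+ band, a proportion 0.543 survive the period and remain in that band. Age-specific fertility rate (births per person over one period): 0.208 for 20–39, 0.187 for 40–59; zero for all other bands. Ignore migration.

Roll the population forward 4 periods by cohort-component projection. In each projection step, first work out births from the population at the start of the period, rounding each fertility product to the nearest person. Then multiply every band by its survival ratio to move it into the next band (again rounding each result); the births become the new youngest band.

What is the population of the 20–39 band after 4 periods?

(Groups numbered youngest = 1 to oldest = 4.)
After projecting period 1:
Births: 27100 × 0.208 = 5637 ; 18600 × 0.187 = 3478 ⇒ total 9115
Group 2: 21100 × 0.98 = 20678
Group 3: 27100 × 0.954 = 25853
Group 4: 18600 × 0.976 + 5400 × 0.543 = 18154 + 2932 = 21086
Giving 9115 / 20678 / 25853 / 21086.
After projecting period 2:
Births: 20678 × 0.208 = 4301 ; 25853 × 0.187 = 4835 ⇒ total 9136
Group 2: 9115 × 0.98 = 8933
Group 3: 20678 × 0.954 = 19727
Group 4: 25853 × 0.976 + 21086 × 0.543 = 25233 + 11450 = 36683
Giving 9136 / 8933 / 19727 / 36683.
After projecting period 3:
Births: 8933 × 0.208 = 1858 ; 19727 × 0.187 = 3689 ⇒ total 5547
Group 2: 9136 × 0.98 = 8953
Group 3: 8933 × 0.954 = 8522
Group 4: 19727 × 0.976 + 36683 × 0.543 = 19254 + 19919 = 39173
Giving 5547 / 8953 / 8522 / 39173.
After projecting period 4:
Births: 8953 × 0.208 = 1862 ; 8522 × 0.187 = 1594 ⇒ total 3456
Group 2: 5547 × 0.98 = 5436
Group 3: 8953 × 0.954 = 8541
Group 4: 8522 × 0.976 + 39173 × 0.543 = 8317 + 21271 = 29588
Giving 3456 / 5436 / 8541 / 29588.

5436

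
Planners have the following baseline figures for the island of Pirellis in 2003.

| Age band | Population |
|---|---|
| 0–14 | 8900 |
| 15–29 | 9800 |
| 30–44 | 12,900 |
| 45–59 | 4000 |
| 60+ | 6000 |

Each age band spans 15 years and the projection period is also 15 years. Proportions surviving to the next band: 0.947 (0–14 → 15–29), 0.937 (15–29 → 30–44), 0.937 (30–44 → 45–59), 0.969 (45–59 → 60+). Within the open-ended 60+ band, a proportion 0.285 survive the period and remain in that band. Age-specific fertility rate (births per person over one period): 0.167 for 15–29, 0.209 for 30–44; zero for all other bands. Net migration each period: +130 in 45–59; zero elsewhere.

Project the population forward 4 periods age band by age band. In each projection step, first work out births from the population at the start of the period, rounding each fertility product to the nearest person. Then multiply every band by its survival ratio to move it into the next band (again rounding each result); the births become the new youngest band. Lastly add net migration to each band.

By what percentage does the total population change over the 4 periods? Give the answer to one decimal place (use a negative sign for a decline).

-49.5

Period 1:
Births: 9800 × 0.167 = 1637, 12900 × 0.209 = 2696 ⇒ total 4333
15–29: 8900 × 0.947 = 8428
30–44: 9800 × 0.937 = 9183
45–59: 12900 × 0.937 = 12087
60+: 4000 × 0.969 + 6000 × 0.285 = 3876 + 1710 = 5586
Net migration: 45–59 + 130 → 12217
Giving 4333 / 8428 / 9183 / 12217 / 5586.
Period 2:
Births: 8428 × 0.167 = 1407, 9183 × 0.209 = 1919 ⇒ total 3326
15–29: 4333 × 0.947 = 4103
30–44: 8428 × 0.937 = 7897
45–59: 9183 × 0.937 = 8604
60+: 12217 × 0.969 + 5586 × 0.285 = 11838 + 1592 = 13430
Net migration: 45–59 + 130 → 8734
Giving 3326 / 4103 / 7897 / 8734 / 13430.
Period 3:
Births: 4103 × 0.167 = 685, 7897 × 0.209 = 1650 ⇒ total 2335
15–29: 3326 × 0.947 = 3150
30–44: 4103 × 0.937 = 3845
45–59: 7897 × 0.937 = 7399
60+: 8734 × 0.969 + 13430 × 0.285 = 8463 + 3828 = 12291
Net migration: 45–59 + 130 → 7529
Giving 2335 / 3150 / 3845 / 7529 / 12291.
Period 4:
Births: 3150 × 0.167 = 526, 3845 × 0.209 = 804 ⇒ total 1330
15–29: 2335 × 0.947 = 2211
30–44: 3150 × 0.937 = 2952
45–59: 3845 × 0.937 = 3603
60+: 7529 × 0.969 + 12291 × 0.285 = 7296 + 3503 = 10799
Net migration: 45–59 + 130 → 3733
Giving 1330 / 2211 / 2952 / 3733 / 10799.
Total: 41600 → 21025; change = -20575; percentage change = -49.5%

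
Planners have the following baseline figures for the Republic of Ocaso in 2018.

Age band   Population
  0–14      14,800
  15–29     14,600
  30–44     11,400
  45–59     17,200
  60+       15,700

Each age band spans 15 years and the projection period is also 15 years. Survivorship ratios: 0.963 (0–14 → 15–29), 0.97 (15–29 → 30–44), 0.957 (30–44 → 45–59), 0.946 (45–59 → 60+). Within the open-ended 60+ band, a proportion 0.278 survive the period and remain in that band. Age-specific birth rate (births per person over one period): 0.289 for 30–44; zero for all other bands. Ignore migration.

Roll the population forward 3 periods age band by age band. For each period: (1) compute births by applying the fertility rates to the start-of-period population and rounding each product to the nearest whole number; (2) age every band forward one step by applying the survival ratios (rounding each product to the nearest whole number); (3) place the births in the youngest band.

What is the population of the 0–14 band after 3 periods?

Period 1:
Births: 11400 × 0.289 = 3295
15–29: 14800 × 0.963 = 14252
30–44: 14600 × 0.97 = 14162
45–59: 11400 × 0.957 = 10910
60+: 17200 × 0.946 + 15700 × 0.278 = 16271 + 4365 = 20636
→ [3295, 14252, 14162, 10910, 20636]
Period 2:
Births: 14162 × 0.289 = 4093
15–29: 3295 × 0.963 = 3173
30–44: 14252 × 0.97 = 13824
45–59: 14162 × 0.957 = 13553
60+: 10910 × 0.946 + 20636 × 0.278 = 10321 + 5737 = 16058
→ [4093, 3173, 13824, 13553, 16058]
Period 3:
Births: 13824 × 0.289 = 3995
15–29: 4093 × 0.963 = 3942
30–44: 3173 × 0.97 = 3078
45–59: 13824 × 0.957 = 13230
60+: 13553 × 0.946 + 16058 × 0.278 = 12821 + 4464 = 17285
→ [3995, 3942, 3078, 13230, 17285]

3995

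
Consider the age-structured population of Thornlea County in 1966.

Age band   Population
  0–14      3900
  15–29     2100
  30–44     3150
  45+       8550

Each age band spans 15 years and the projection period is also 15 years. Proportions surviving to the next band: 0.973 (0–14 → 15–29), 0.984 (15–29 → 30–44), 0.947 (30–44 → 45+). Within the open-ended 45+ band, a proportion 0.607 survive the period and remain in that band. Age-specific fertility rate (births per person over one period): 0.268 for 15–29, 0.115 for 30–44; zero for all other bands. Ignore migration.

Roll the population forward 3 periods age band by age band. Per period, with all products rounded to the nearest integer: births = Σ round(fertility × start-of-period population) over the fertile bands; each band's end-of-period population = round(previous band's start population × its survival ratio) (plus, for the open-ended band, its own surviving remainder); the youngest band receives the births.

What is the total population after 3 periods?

10512

Period 1.
Births: 2100 × 0.268 = 563, 3150 × 0.115 = 362 → total 925
15–29: 3900 × 0.973 = 3795
30–44: 2100 × 0.984 = 2066
45+: 3150 × 0.947 + 8550 × 0.607 = 2983 + 5190 = 8173
Population now: 0–14=925, 15–29=3795, 30–44=2066, 45+=8173
Period 2.
Births: 3795 × 0.268 = 1017, 2066 × 0.115 = 238 → total 1255
15–29: 925 × 0.973 = 900
30–44: 3795 × 0.984 = 3734
45+: 2066 × 0.947 + 8173 × 0.607 = 1957 + 4961 = 6918
Population now: 0–14=1255, 15–29=900, 30–44=3734, 45+=6918
Period 3.
Births: 900 × 0.268 = 241, 3734 × 0.115 = 429 → total 670
15–29: 1255 × 0.973 = 1221
30–44: 900 × 0.984 = 886
45+: 3734 × 0.947 + 6918 × 0.607 = 3536 + 4199 = 7735
Population now: 0–14=670, 15–29=1221, 30–44=886, 45+=7735
Total after period 3: 670 + 1221 + 886 + 7735 = 10512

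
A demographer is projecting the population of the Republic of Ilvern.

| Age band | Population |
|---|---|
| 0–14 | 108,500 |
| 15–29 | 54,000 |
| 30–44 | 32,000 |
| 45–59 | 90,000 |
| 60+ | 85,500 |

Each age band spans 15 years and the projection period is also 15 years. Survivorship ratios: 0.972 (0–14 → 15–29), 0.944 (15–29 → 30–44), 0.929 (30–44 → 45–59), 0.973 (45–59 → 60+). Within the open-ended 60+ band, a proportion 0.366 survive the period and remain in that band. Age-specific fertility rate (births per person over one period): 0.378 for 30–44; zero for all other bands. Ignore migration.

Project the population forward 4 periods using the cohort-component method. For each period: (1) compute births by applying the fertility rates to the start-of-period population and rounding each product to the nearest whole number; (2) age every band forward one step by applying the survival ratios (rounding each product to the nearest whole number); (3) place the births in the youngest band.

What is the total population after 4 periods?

After projecting period 1:
Births: 32000 * 0.378 = 12096
15–29: 108500 * 0.972 = 105462
30–44: 54000 * 0.944 = 50976
45–59: 32000 * 0.929 = 29728
60+: 90000 * 0.973 + 85500 * 0.366 = 87570 + 31293 = 118863
End of period: [12096, 105462, 50976, 29728, 118863]
After projecting period 2:
Births: 50976 * 0.378 = 19269
15–29: 12096 * 0.972 = 11757
30–44: 105462 * 0.944 = 99556
45–59: 50976 * 0.929 = 47357
60+: 29728 * 0.973 + 118863 * 0.366 = 28925 + 43504 = 72429
End of period: [19269, 11757, 99556, 47357, 72429]
After projecting period 3:
Births: 99556 * 0.378 = 37632
15–29: 19269 * 0.972 = 18729
30–44: 11757 * 0.944 = 11099
45–59: 99556 * 0.929 = 92488
60+: 47357 * 0.973 + 72429 * 0.366 = 46078 + 26509 = 72587
End of period: [37632, 18729, 11099, 92488, 72587]
After projecting period 4:
Births: 11099 * 0.378 = 4195
15–29: 37632 * 0.972 = 36578
30–44: 18729 * 0.944 = 17680
45–59: 11099 * 0.929 = 10311
60+: 92488 * 0.973 + 72587 * 0.366 = 89991 + 26567 = 116558
End of period: [4195, 36578, 17680, 10311, 116558]
Total after period 4: 4195 + 36578 + 17680 + 10311 + 116558 = 185322

185322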